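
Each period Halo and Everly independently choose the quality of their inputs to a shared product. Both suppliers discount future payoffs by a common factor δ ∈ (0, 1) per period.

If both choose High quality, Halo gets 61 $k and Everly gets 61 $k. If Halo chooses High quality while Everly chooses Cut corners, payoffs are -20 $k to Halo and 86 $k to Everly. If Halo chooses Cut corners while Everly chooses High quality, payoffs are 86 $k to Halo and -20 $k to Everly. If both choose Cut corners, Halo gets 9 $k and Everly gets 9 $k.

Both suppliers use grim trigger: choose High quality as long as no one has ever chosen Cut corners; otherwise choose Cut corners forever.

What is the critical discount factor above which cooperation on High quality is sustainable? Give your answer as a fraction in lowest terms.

25/77

Under grim trigger the critical discount factor is (T−C)/(T−P) with T = 86, C = 61, P = 9.
δ* = (86−61)/(86−9) = 25/77.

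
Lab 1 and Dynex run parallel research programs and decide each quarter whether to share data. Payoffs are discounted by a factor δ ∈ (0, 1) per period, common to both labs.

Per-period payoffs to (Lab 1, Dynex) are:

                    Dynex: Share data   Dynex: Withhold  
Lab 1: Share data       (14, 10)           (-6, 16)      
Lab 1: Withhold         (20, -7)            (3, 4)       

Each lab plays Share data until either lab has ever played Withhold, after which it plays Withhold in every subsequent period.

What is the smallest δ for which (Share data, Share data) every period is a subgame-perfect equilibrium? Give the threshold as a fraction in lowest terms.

For Lab 1: deviation gain 20−14 = 6, per-period punishment loss 14−3 = 11. IC gives δ ≥ 6/17.
For Dynex: gain 6, loss 6 per period, so δ ≥ 6/12 = 1/2.
The tighter constraint is Dynex's, so cooperation needs δ ≥ 1/2.

1/2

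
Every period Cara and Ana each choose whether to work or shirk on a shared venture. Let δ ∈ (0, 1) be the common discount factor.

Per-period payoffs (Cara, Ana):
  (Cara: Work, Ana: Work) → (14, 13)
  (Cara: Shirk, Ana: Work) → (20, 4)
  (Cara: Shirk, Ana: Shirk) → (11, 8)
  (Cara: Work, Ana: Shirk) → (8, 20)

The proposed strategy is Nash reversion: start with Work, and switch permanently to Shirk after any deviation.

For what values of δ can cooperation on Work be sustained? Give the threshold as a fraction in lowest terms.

2/3

Cara: cooperation gives 14 each period; deviation gives 20 once then 11 forever.
  14/(1−δ) ≥ 20 + 11δ/(1−δ) ⇒ δ ≥ 6/9 = 2/3.
Ana: cooperation gives 13 each period; deviation gives 20 once then 8 forever.
  δ ≥ 7/12.
Both must hold, so the binding constraint is Cara's: δ ≥ 2/3.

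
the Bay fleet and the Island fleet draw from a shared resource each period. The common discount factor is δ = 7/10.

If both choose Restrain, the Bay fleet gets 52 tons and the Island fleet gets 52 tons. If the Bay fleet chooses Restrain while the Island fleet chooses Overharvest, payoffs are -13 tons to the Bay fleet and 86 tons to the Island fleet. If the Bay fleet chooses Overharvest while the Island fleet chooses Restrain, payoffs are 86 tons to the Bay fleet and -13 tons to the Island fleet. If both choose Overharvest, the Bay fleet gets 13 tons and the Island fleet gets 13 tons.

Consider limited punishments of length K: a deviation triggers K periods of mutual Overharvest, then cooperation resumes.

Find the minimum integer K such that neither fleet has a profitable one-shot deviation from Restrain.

2

IC: δ(1−δ^K)/(1−δ) ≥ (86−52)/(52−13) = 34/39.
With δ = 7/10: need 1 − δ^K ≥ 34/39·(1−7/10)/(7/10), i.e. δ^K ≤ 0.6264.
Since (7/10)^1 = 0.7000 and (7/10)^2 = 0.4900, the smallest such K is 2.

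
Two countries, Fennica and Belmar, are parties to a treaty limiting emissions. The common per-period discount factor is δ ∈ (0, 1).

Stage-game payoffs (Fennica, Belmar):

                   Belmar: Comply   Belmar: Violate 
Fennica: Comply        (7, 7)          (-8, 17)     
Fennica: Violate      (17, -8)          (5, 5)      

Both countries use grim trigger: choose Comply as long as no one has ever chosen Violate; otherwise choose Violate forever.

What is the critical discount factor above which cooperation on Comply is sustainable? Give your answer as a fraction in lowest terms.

5/6

7/(1−δ) ≥ 17 + 5δ/(1−δ)
7 ≥ 17 − 12δ
δ ≥ 10/12 = 5/6.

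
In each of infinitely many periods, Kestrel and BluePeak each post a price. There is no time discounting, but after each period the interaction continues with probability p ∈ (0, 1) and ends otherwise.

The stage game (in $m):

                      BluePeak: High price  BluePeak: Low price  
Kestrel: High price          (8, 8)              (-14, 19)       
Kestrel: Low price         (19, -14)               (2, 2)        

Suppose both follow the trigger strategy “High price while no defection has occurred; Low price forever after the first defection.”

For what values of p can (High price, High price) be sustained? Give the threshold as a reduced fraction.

11/17

Expected cooperation value is 8 + p·8 + p²·8 + … = 8/(1−p); deviation gives 19 + p·2/(1−p).
8 ≥ 19(1−p) + 2p ⇒ 17p ≥ 11 ⇒ p ≥ 11/17.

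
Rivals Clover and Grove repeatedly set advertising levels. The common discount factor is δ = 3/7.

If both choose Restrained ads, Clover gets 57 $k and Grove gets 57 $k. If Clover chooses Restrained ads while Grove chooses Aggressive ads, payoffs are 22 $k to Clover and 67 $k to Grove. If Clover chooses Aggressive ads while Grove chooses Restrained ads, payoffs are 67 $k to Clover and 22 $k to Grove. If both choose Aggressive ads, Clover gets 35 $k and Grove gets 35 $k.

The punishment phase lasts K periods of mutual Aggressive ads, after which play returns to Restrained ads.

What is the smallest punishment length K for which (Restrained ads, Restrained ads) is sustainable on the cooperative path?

2

IC: δ(1−δ^K)/(1−δ) ≥ (67−57)/(57−35) = 5/11.
With δ = 3/7: need 1 − δ^K ≥ 5/11·(1−3/7)/(3/7), i.e. δ^K ≤ 0.3939.
Since (3/7)^1 = 0.4286 and (3/7)^2 = 0.1837, the smallest such K is 2.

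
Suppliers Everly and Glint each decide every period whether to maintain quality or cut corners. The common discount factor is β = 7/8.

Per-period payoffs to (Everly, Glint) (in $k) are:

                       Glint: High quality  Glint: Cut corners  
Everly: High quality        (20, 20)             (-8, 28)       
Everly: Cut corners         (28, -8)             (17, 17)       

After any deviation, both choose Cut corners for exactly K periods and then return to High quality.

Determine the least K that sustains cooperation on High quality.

IC: β(1−β^K)/(1−β) ≥ (28−20)/(20−17) = 8/3.
With β = 7/8: need 1 − β^K ≥ 8/3·(1−7/8)/(7/8), i.e. β^K ≤ 0.6190.
Since (7/8)^3 = 0.6699 and (7/8)^4 = 0.5862, the smallest such K is 4.

4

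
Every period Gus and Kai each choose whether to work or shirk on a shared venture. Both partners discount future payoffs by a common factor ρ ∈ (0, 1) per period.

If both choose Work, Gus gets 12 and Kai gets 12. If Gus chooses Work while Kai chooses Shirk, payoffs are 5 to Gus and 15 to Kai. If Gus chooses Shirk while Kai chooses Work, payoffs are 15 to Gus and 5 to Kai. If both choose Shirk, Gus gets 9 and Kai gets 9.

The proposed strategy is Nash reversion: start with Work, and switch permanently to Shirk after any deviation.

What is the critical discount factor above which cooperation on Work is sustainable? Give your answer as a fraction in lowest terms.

1/2

12/(1−ρ) ≥ 15 + 9ρ/(1−ρ)
12 ≥ 15 − 6ρ
ρ ≥ 3/6 = 1/2.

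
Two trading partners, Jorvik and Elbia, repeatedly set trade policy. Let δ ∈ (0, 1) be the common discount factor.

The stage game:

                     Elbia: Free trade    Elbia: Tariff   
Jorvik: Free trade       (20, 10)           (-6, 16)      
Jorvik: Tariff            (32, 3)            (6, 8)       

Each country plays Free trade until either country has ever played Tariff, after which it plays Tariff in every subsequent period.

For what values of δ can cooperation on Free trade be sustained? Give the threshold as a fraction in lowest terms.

3/4

For Jorvik: deviation gain 32−20 = 12, per-period punishment loss 20−6 = 14. IC gives δ ≥ 12/26 = 6/13.
For Elbia: gain 6, loss 2 per period, so δ ≥ 6/8 = 3/4.
The tighter constraint is Elbia's, so cooperation needs δ ≥ 3/4.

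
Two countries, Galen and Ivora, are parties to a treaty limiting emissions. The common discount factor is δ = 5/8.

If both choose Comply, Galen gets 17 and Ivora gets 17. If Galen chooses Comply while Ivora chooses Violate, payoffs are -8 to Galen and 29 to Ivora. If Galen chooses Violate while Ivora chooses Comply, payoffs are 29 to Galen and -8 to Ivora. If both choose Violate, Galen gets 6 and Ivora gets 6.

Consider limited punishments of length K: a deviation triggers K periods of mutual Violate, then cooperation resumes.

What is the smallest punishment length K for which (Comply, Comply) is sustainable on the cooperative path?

Need Σ_{k=1}^{K} δ^k ≥ (29−17)/(17−6) = 1.0909 at δ = 5/8.
At K = 2 the sum is 1.0156 < 1.0909; at K = 3 it is 1.2598 ≥ 1.0909.
So the minimum punishment length is K = 3.

3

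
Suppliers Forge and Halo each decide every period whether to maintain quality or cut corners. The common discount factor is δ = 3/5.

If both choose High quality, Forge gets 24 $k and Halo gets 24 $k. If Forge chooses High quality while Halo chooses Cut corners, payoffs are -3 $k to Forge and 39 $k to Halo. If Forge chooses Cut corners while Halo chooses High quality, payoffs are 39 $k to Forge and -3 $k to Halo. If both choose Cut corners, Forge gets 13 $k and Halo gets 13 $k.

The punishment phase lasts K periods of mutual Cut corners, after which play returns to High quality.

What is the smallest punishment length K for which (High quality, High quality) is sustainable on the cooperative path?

Need Σ_{k=1}^{K} δ^k ≥ (39−24)/(24−13) = 1.3636 at δ = 3/5.
At K = 4 the sum is 1.3056 < 1.3636; at K = 5 it is 1.3834 ≥ 1.3636.
So the minimum punishment length is K = 5.

5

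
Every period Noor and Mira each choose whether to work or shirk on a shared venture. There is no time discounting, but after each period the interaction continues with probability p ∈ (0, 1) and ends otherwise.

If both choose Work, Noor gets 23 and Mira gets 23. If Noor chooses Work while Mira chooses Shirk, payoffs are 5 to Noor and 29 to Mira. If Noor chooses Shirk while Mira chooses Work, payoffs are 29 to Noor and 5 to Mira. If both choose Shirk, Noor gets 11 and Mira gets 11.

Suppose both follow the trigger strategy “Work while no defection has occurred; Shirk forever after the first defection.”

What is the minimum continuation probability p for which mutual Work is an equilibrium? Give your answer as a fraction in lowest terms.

Expected cooperation value is 23 + p·23 + p²·23 + … = 23/(1−p); deviation gives 29 + p·11/(1−p).
23 ≥ 29(1−p) + 11p ⇒ 18p ≥ 6 ⇒ p ≥ 6/18 = 1/3.

1/3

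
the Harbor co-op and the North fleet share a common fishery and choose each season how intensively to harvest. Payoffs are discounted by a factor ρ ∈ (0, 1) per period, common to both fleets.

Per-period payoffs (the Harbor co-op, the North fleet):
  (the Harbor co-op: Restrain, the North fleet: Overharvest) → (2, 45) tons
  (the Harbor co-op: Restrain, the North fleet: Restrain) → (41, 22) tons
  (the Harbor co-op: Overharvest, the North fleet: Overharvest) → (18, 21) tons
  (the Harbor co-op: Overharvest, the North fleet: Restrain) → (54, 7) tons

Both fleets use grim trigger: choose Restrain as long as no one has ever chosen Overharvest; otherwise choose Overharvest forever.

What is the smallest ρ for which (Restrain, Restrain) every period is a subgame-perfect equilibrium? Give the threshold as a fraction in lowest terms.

For the Harbor co-op: deviation gain 54−41 = 13, per-period punishment loss 41−18 = 23. IC gives ρ ≥ 13/36.
For the North fleet: gain 23, loss 1 per period, so ρ ≥ 23/24.
The tighter constraint is the North fleet's, so cooperation needs ρ ≥ 23/24.

23/24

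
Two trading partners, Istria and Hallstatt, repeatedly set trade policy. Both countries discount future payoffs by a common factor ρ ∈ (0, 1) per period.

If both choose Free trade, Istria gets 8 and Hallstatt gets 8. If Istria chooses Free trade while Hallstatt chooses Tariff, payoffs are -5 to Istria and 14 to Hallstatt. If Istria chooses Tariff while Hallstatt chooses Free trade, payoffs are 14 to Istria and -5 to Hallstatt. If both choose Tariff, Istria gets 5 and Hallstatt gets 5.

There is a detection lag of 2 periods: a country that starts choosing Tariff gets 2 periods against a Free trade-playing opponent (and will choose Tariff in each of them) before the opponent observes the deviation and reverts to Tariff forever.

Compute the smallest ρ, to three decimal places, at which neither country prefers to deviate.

Deviating for the 2 undetected periods gains 14−8 = 6 per period over cooperation, then loses 8−5 = 3 per period forever once punishment starts.
Gain: 6(1 + ρ + … + ρ^1); loss: 3·ρ^2/(1−ρ).
No profitable deviation ⇔ 6(1−ρ^2) ≤ 3·ρ^2, i.e. ρ^2 ≥ 6/(6+3) = 2/3.
Hence ρ ≥ (2/3)^(1/2) ≈ 0.816.

0.816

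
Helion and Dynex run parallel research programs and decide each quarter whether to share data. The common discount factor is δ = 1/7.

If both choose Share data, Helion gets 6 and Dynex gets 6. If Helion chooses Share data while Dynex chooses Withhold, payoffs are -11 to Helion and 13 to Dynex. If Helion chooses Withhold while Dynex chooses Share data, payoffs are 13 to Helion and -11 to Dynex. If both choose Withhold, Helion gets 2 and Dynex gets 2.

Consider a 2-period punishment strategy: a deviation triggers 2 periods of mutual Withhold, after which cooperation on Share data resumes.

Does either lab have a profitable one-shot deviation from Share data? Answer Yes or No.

Yes

A one-shot deviation gives 13 now, then 2 for 2 periods, then back to 6.
Gain from deviating: (13−6) today; loss: (6−2) in each of the next 2 periods.
No-deviation condition: (6−2)(δ+…+δ^2) ≥ 13−6, i.e. δ+…+δ^2 ≥ 7/4.
At δ = 1/7: δ+…+δ^2 = 0.1633 < 1.7500.
So cooperation is not sustainable.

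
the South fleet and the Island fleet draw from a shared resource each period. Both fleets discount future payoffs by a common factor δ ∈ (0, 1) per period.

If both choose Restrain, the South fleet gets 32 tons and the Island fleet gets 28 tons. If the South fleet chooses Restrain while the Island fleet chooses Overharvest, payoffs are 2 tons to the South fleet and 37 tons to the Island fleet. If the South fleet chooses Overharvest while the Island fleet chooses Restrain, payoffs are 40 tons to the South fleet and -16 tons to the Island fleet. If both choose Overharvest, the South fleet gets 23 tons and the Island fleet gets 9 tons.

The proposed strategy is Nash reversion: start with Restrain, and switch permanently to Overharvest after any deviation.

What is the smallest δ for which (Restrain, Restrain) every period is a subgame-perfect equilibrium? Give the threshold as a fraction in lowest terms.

8/17

the South fleet's threshold: (40−32)/(40−23) = 8/17.
the Island fleet's threshold: (37−28)/(37−9) = 9/28.
8/17 > 9/28, so the South fleet binds and δ* = 8/17.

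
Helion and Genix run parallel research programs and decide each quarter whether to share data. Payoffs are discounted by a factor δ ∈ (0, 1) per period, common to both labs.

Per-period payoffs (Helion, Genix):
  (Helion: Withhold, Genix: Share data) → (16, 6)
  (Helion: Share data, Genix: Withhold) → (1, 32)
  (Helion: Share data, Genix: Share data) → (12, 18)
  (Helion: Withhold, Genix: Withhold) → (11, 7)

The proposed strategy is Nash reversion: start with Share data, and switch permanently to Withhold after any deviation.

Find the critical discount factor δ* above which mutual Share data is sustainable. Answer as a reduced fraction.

4/5

For Helion: deviation gain 16−12 = 4, per-period punishment loss 12−11 = 1. IC gives δ ≥ 4/5.
For Genix: gain 14, loss 11 per period, so δ ≥ 14/25.
The tighter constraint is Helion's, so cooperation needs δ ≥ 4/5.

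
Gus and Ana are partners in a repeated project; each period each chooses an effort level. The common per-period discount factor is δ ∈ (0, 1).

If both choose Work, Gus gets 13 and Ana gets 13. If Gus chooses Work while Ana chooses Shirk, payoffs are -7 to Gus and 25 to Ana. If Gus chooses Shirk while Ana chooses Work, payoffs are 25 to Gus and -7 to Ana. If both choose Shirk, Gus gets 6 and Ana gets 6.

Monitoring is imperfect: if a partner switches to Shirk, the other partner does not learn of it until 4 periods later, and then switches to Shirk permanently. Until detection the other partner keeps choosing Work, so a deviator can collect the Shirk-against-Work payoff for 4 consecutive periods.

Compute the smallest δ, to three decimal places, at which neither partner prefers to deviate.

0.891

A deviator earns 25 for 4 periods, then 6 forever; cooperating earns 13 forever. Multiplying the IC by (1−δ):
13 ≥ 25(1−δ^4) + 6δ^4, so 19·δ^4 ≥ 12 and δ^4 ≥ 12/19.
δ ≥ (12/19)^(1/4) ≈ 0.891.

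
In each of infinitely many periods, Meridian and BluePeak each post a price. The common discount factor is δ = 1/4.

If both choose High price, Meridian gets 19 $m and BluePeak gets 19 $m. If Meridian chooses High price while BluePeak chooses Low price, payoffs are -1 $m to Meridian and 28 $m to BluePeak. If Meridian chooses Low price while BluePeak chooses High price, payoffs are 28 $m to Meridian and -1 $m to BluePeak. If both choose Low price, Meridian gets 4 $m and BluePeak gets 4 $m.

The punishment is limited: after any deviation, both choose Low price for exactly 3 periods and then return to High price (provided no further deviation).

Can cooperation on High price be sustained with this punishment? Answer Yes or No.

No

A one-shot deviation gives 28 now, then 4 for 3 periods, then back to 19.
Gain from deviating: (28−19) today; loss: (19−4) in each of the next 3 periods.
No-deviation condition: (19−4)(δ+…+δ^3) ≥ 28−19, i.e. δ+…+δ^3 ≥ 3/5.
At δ = 1/4: δ+…+δ^3 = 0.3281 < 0.6000.
So cooperation is not sustainable.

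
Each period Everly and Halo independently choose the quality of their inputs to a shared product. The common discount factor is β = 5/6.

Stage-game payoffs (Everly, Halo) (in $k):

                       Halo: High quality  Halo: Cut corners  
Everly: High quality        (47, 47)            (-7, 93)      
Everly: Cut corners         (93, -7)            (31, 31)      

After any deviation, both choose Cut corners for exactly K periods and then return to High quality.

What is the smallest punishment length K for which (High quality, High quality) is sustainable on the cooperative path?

5

Need Σ_{k=1}^{K} β^k ≥ (93−47)/(47−31) = 2.8750 at β = 5/6.
At K = 4 the sum is 2.5887 < 2.8750; at K = 5 it is 2.9906 ≥ 2.8750.
So the minimum punishment length is K = 5.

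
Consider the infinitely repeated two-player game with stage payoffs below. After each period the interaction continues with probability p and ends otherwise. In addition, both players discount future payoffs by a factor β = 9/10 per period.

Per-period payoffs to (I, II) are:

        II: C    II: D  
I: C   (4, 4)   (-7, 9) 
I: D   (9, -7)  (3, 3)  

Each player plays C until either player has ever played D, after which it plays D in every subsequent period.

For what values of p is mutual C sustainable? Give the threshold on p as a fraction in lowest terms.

With continuation probability p and discount β, the effective per-period discount factor is βp.
Grim-trigger IC: βp ≥ (9−4)/(9−3) = 5/6.
So p ≥ (5/6)/(9/10) = 25/27.

25/27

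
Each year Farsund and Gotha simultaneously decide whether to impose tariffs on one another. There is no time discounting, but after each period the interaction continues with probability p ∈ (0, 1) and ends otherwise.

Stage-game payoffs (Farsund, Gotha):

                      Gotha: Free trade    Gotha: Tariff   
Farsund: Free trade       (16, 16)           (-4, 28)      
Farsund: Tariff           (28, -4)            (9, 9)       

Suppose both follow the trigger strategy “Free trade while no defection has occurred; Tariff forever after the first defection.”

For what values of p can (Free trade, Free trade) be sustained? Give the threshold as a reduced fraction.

Expected cooperation value is 16 + p·16 + p²·16 + … = 16/(1−p); deviation gives 28 + p·9/(1−p).
16 ≥ 28(1−p) + 9p ⇒ 19p ≥ 12 ⇒ p ≥ 12/19.

12/19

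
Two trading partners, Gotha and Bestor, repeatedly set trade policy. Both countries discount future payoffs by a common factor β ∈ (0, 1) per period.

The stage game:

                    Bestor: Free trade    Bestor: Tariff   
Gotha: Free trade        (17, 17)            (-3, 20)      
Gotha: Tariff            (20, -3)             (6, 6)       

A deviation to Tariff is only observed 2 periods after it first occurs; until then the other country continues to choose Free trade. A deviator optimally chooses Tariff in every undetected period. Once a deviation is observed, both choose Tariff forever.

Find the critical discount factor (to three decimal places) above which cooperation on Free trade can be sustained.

A deviator earns 20 for 2 periods, then 6 forever; cooperating earns 17 forever. Multiplying the IC by (1−β):
17 ≥ 20(1−β^2) + 6β^2, so 14·β^2 ≥ 3 and β^2 ≥ 3/14.
β ≥ (3/14)^(1/2) ≈ 0.463.

0.463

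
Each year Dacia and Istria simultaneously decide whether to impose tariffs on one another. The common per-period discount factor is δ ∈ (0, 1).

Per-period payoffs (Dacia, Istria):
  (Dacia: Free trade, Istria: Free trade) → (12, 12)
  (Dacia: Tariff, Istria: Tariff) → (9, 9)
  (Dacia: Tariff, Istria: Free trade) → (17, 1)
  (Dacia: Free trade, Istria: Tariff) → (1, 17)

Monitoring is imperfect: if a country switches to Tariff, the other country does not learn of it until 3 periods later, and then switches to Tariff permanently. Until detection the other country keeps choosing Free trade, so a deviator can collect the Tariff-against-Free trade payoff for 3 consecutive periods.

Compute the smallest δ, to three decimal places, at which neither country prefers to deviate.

The best deviation is to choose Tariff for all 3 undetected periods, earning 17 each, then 9 forever once detected.
Deviation value: 17(1−δ^3)/(1−δ) + 9δ^3/(1−δ); cooperation value: 12/(1−δ).
IC: 12 ≥ 17(1−δ^3) + 9δ^3 = 17 − 8δ^3.
So δ^3 ≥ 5/8, giving δ ≥ (5/8)^(1/3) ≈ 0.855.

0.855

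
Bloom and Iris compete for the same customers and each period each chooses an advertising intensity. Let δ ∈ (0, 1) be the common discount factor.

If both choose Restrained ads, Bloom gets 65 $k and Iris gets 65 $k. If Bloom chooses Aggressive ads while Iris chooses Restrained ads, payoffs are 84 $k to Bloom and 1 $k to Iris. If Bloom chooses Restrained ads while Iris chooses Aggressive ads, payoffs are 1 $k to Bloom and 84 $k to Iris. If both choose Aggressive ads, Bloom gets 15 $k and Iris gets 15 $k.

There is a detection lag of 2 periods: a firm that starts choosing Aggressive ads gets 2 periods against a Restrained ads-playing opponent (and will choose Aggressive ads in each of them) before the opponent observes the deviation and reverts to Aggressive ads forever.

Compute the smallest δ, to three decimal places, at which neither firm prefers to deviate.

Deviating for the 2 undetected periods gains 84−65 = 19 per period over cooperation, then loses 65−15 = 50 per period forever once punishment starts.
Gain: 19(1 + δ + … + δ^1); loss: 50·δ^2/(1−δ).
No profitable deviation ⇔ 19(1−δ^2) ≤ 50·δ^2, i.e. δ^2 ≥ 19/(19+50) = 19/69.
Hence δ ≥ (19/69)^(1/2) ≈ 0.525.

0.525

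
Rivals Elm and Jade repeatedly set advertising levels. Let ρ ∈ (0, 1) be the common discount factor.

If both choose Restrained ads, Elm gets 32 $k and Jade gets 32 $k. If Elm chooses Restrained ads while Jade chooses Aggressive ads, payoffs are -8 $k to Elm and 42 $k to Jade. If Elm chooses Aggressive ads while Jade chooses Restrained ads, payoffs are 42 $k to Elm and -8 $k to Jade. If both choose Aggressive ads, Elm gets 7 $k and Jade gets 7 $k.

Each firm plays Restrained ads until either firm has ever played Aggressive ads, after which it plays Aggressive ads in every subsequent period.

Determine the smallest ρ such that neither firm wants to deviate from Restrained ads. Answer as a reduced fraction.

Cooperation forever yields 32 each period: 32/(1−ρ).
Deviating yields 42 once, then 7 forever: 42 + 7ρ/(1−ρ).
No profitable deviation requires 32/(1−ρ) ≥ 42 + 7ρ/(1−ρ).
Multiplying by (1−ρ): 32 ≥ 42(1−ρ) + 7ρ = 42 − 35ρ.
So 35ρ ≥ 10, i.e. ρ ≥ 10/35 = 2/7.

2/7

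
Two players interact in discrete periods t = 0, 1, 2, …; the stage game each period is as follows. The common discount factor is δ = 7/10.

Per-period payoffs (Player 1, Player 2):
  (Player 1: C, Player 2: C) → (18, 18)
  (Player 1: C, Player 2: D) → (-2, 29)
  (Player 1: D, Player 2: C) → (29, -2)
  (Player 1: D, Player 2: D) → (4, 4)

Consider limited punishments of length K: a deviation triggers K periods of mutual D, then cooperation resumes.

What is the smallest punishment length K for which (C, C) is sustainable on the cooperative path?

2

Need Σ_{k=1}^{K} δ^k ≥ (29−18)/(18−4) = 0.7857 at δ = 7/10.
At K = 1 the sum is 0.7000 < 0.7857; at K = 2 it is 1.1900 ≥ 0.7857.
So the minimum punishment length is K = 2.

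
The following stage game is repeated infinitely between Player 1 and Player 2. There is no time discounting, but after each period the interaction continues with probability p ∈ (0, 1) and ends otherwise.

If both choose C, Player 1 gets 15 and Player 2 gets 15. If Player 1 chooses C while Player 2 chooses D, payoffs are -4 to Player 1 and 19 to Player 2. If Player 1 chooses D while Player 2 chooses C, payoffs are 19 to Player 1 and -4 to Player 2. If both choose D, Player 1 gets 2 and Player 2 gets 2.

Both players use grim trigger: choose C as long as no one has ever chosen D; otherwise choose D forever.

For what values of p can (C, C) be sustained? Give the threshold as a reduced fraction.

4/17

With no time discounting, the continuation probability p plays the role of the discount factor.
Grim-trigger IC: 15/(1−p) ≥ 19 + 2p/(1−p) ⇒ p ≥ (19−15)/(19−2) = 4/17.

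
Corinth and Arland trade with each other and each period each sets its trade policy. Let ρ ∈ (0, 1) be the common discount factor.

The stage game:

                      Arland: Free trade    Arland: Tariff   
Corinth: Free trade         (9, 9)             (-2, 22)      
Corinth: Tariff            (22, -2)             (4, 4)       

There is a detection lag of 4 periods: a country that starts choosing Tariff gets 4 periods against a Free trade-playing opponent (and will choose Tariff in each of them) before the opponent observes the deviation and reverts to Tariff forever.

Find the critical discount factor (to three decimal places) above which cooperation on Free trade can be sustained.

Deviating for the 4 undetected periods gains 22−9 = 13 per period over cooperation, then loses 9−4 = 5 per period forever once punishment starts.
Gain: 13(1 + ρ + … + ρ^3); loss: 5·ρ^4/(1−ρ).
No profitable deviation ⇔ 13(1−ρ^4) ≤ 5·ρ^4, i.e. ρ^4 ≥ 13/(13+5) = 13/18.
Hence ρ ≥ (13/18)^(1/4) ≈ 0.922.

0.922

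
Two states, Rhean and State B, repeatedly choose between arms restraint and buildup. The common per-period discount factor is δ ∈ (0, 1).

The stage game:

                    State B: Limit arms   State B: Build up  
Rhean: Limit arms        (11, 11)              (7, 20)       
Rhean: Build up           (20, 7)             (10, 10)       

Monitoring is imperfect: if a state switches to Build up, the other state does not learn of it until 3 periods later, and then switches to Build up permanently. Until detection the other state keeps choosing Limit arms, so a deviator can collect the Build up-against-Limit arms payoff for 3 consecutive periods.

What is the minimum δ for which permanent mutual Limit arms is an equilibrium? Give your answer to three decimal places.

A deviator earns 20 for 3 periods, then 10 forever; cooperating earns 11 forever. Multiplying the IC by (1−δ):
11 ≥ 20(1−δ^3) + 10δ^3, so 10·δ^3 ≥ 9 and δ^3 ≥ 9/10.
δ ≥ (9/10)^(1/3) ≈ 0.965.

0.965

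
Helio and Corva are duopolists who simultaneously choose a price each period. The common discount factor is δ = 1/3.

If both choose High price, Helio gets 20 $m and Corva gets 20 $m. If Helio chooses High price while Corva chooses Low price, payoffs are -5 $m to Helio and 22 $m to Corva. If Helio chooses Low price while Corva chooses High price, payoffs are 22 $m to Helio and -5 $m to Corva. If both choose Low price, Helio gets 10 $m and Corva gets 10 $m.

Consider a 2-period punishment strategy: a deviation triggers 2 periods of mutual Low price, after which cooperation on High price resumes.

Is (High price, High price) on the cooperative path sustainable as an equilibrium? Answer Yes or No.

Yes

Comparing payoff streams over the 3 periods until play realigns: cooperate → 20(1+δ+…+δ^2); deviate → 22 + 10(δ+…+δ^2).
Cooperation is sustained iff (20−10)(δ+…+δ^2) ≥ 22−20.
δ+…+δ^2 = 1/3·(1−(1/3)^2)/(1−1/3) = 0.4444, and (22−20)/(20−10) = 0.2000.
0.4444 ≥ 0.2000, so cooperation is sustainable.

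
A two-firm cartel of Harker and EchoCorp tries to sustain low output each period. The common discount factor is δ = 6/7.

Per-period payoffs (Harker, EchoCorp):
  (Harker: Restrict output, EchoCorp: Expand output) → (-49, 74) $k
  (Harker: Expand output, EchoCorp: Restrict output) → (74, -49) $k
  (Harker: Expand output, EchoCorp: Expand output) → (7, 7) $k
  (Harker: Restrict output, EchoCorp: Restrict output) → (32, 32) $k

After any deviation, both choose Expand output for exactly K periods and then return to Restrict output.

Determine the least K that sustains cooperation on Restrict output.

IC: δ(1−δ^K)/(1−δ) ≥ (74−32)/(32−7) = 42/25.
With δ = 6/7: need 1 − δ^K ≥ 42/25·(1−6/7)/(6/7), i.e. δ^K ≤ 0.7200.
Since (6/7)^2 = 0.7347 and (6/7)^3 = 0.6297, the smallest such K is 3.

3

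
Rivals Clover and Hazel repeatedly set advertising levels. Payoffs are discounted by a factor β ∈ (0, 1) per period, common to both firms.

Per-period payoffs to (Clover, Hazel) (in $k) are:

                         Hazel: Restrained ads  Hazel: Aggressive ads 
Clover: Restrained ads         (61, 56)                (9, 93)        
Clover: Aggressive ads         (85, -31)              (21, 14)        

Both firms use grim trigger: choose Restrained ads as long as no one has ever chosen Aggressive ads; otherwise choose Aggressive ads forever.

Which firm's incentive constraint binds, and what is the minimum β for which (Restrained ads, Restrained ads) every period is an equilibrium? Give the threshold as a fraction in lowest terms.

Hazel; β ≥ 37/79

Clover: cooperation gives 61 each period; deviation gives 85 once then 21 forever.
  61/(1−β) ≥ 85 + 21β/(1−β) ⇒ β ≥ 24/64 = 3/8.
Hazel: cooperation gives 56 each period; deviation gives 93 once then 14 forever.
  β ≥ 37/79.
Both must hold, so the binding constraint is Hazel's: β ≥ 37/79.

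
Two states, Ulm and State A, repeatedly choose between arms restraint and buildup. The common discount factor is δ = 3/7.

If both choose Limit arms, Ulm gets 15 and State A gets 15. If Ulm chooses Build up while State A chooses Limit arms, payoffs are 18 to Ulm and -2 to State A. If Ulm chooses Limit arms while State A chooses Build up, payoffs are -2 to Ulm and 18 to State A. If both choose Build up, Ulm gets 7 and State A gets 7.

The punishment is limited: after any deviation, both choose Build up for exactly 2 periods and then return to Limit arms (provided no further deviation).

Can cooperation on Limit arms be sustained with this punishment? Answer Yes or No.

Yes

Comparing payoff streams over the 3 periods until play realigns: cooperate → 15(1+δ+…+δ^2); deviate → 18 + 7(δ+…+δ^2).
Cooperation is sustained iff (15−7)(δ+…+δ^2) ≥ 18−15.
δ+…+δ^2 = 3/7·(1−(3/7)^2)/(1−3/7) = 0.6122, and (18−15)/(15−7) = 0.3750.
0.6122 ≥ 0.3750, so cooperation is sustainable.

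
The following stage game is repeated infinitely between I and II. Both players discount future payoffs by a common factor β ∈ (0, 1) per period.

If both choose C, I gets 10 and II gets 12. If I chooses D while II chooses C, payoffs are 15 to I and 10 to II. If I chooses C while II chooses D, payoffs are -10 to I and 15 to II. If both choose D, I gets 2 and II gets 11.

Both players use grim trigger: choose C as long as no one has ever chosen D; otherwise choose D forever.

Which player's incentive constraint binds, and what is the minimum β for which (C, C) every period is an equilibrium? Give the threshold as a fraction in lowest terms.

I's threshold: (15−10)/(15−2) = 5/13.
II's threshold: (15−12)/(15−11) = 3/4.
5/13 < 3/4, so II binds and β* = 3/4.

II; β ≥ 3/4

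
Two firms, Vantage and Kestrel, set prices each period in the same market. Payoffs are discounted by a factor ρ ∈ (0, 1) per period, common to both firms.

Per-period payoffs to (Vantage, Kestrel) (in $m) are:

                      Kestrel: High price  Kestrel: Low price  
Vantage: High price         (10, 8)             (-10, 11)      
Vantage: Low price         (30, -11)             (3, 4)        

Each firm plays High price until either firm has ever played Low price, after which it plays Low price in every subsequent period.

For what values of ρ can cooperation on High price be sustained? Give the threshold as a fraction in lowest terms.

20/27

For Vantage: deviation gain 30−10 = 20, per-period punishment loss 10−3 = 7. IC gives ρ ≥ 20/27.
For Kestrel: gain 3, loss 4 per period, so ρ ≥ 3/7.
The tighter constraint is Vantage's, so cooperation needs ρ ≥ 20/27.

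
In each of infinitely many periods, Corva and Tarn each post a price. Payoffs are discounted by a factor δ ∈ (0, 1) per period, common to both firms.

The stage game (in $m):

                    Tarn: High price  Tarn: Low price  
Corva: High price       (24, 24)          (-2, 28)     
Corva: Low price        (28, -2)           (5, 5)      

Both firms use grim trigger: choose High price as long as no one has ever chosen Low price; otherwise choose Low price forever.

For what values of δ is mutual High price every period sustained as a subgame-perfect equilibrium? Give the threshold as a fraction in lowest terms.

Cooperation forever yields 24 each period: 24/(1−δ).
Deviating yields 28 once, then 5 forever: 28 + 5δ/(1−δ).
No profitable deviation requires 24/(1−δ) ≥ 28 + 5δ/(1−δ).
Multiplying by (1−δ): 24 ≥ 28(1−δ) + 5δ = 28 − 23δ.
So 23δ ≥ 4, i.e. δ ≥ 4/23.

4/23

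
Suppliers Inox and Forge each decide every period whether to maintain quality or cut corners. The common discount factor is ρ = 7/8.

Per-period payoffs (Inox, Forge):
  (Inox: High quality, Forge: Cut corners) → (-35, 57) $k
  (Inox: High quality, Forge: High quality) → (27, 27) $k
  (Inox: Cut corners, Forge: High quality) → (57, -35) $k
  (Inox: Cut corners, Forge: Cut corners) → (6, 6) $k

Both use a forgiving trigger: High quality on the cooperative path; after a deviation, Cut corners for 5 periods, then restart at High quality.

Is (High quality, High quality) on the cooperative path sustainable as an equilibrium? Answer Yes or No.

Yes

A one-shot deviation gives 57 now, then 6 for 5 periods, then back to 27.
Gain from deviating: (57−27) today; loss: (27−6) in each of the next 5 periods.
No-deviation condition: (27−6)(ρ+…+ρ^5) ≥ 57−27, i.e. ρ+…+ρ^5 ≥ 10/7.
At ρ = 7/8: ρ+…+ρ^5 = 3.4096 ≥ 1.4286.
So cooperation is sustainable.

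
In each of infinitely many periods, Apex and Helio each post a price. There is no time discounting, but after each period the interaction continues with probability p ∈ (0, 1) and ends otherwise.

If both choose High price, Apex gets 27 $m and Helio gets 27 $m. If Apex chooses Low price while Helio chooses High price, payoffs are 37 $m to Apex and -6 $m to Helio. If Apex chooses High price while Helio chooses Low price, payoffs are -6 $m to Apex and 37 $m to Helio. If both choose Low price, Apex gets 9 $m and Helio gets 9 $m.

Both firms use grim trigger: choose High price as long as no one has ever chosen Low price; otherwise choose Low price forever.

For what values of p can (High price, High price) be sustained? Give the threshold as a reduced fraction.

With no time discounting, the continuation probability p plays the role of the discount factor.
Grim-trigger IC: 27/(1−p) ≥ 37 + 9p/(1−p) ⇒ p ≥ (37−27)/(37−9) = 5/14.

5/14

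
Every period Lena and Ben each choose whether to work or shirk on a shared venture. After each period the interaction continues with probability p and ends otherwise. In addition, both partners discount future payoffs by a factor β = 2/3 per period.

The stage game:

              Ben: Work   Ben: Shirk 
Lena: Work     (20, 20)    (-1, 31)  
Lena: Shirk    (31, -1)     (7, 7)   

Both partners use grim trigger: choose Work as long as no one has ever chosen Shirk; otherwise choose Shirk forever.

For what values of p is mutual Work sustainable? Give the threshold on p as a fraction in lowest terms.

With continuation probability p and discount β, the effective per-period discount factor is βp.
Grim-trigger IC: βp ≥ (31−20)/(31−7) = 11/24.
So p ≥ (11/24)/(2/3) = 11/16.

11/16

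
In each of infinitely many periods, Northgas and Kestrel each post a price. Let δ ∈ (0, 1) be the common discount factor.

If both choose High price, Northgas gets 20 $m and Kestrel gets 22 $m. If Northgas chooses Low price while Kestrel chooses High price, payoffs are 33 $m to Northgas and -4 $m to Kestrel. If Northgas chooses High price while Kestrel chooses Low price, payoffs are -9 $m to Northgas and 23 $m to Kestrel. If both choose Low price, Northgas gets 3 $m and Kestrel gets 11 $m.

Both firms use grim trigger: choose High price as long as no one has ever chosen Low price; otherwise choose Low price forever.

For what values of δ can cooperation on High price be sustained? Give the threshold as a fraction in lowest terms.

13/30

For Northgas: deviation gain 33−20 = 13, per-period punishment loss 20−3 = 17. IC gives δ ≥ 13/30.
For Kestrel: gain 1, loss 11 per period, so δ ≥ 1/12.
The tighter constraint is Northgas's, so cooperation needs δ ≥ 13/30.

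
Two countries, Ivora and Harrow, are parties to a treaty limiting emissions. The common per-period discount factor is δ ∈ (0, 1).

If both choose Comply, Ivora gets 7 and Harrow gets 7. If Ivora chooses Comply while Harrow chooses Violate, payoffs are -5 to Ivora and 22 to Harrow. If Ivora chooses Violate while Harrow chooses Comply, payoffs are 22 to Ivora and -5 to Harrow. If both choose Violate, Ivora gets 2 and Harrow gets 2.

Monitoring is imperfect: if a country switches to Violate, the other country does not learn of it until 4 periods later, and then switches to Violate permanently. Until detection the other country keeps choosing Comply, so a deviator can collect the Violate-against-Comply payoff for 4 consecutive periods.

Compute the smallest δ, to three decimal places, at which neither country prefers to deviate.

Deviating for the 4 undetected periods gains 22−7 = 15 per period over cooperation, then loses 7−2 = 5 per period forever once punishment starts.
Gain: 15(1 + δ + … + δ^3); loss: 5·δ^4/(1−δ).
No profitable deviation ⇔ 15(1−δ^4) ≤ 5·δ^4, i.e. δ^4 ≥ 15/(15+5) = 3/4.
Hence δ ≥ (3/4)^(1/4) ≈ 0.931.

0.931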